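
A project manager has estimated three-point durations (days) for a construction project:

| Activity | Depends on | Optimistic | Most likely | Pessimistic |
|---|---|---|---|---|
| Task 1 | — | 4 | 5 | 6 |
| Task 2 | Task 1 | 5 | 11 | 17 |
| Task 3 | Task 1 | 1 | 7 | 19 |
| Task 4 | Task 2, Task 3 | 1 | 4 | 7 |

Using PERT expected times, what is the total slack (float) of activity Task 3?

te_Task 1 = (4 + 4·5 + 6)/6 = 30/6 = 5
te_Task 2 = (5 + 4·11 + 17)/6 = 66/6 = 11
te_Task 3 = (1 + 4·7 + 19)/6 = 48/6 = 8
te_Task 4 = (1 + 4·4 + 7)/6 = 24/6 = 4

Forward pass:
ES_Task 1 = 0; EF_Task 1 = 5
ES_Task 2 = 5; EF_Task 2 = 5+11 = 16
ES_Task 3 = 5; EF_Task 3 = 5+8 = 13
ES_Task 4 = max(EF_Task 2=16, EF_Task 3=13) = 16; EF_Task 4 = 16+4 = 20
Expected project duration μ = 20 days. Critical path: Task 1 → Task 2 → Task 4.

Backward pass:
LF_Task 4 = 20; LS_Task 4 = 20−4 = 16
LF_Task 3 = LS_Task 4 = 16; LS_Task 3 = 16−8 = 8
LF_Task 2 = LS_Task 4 = 16; LS_Task 2 = 16−11 = 5
LF_Task 1 = min(LS_Task 2=5, LS_Task 3=8) = 5; LS_Task 1 = 5−5 = 0
Slack_Task 3 = LS_Task 3 − ES_Task 3 = 8 − 5 = 3

3 days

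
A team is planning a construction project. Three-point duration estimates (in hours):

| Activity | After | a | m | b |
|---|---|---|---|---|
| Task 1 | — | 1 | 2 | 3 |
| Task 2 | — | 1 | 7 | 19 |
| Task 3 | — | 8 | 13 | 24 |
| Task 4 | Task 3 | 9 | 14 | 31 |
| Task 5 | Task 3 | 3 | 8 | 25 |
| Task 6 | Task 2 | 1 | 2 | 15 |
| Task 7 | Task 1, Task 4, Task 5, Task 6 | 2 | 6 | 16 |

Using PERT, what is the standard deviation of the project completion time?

te_Task 1 = (1 + 4·2 + 3)/6 = 12/6 = 2; σ²_Task 1 = ((3−1)/6)² = 0.111
te_Task 2 = (1 + 4·7 + 19)/6 = 48/6 = 8; σ²_Task 2 = ((19−1)/6)² = 9.000
te_Task 3 = (8 + 4·13 + 24)/6 = 84/6 = 14; σ²_Task 3 = ((24−8)/6)² = 7.111
te_Task 4 = (9 + 4·14 + 31)/6 = 96/6 = 16; σ²_Task 4 = ((31−9)/6)² = 13.444
te_Task 5 = (3 + 4·8 + 25)/6 = 60/6 = 10; σ²_Task 5 = ((25−3)/6)² = 13.444
te_Task 6 = (1 + 4·2 + 15)/6 = 24/6 = 4; σ²_Task 6 = ((15−1)/6)² = 5.444
te_Task 7 = (2 + 4·6 + 16)/6 = 42/6 = 7; σ²_Task 7 = ((16−2)/6)² = 5.444

Forward pass:
ES_Task 1 = 0; EF_Task 1 = 2
ES_Task 2 = 0; EF_Task 2 = 8
ES_Task 3 = 0; EF_Task 3 = 14
ES_Task 4 = 14; EF_Task 4 = 14+16 = 30
ES_Task 5 = 14; EF_Task 5 = 14+10 = 24
ES_Task 6 = 8; EF_Task 6 = 8+4 = 12
ES_Task 7 = max(EF_Task 1=2, EF_Task 4=30, EF_Task 5=24, EF_Task 6=12) = 30; EF_Task 7 = 30+7 = 37
Expected project duration μ = 37 hours. Critical path: Task 3 → Task 4 → Task 7.

Variance along critical path = 7.111 + 13.444 + 5.444 = 26.000
σ = √26.000 = 5.099 hours

5.10 hours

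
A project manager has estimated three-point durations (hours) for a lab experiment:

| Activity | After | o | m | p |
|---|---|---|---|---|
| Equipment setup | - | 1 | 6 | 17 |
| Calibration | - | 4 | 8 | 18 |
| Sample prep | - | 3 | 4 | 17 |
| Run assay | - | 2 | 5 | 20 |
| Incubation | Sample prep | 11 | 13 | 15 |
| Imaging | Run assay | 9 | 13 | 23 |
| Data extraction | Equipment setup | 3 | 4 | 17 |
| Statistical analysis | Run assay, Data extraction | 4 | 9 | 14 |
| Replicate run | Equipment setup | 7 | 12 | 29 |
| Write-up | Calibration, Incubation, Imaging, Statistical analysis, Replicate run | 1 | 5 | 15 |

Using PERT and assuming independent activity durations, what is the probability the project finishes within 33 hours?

te_Equipment setup = (1 + 4·6 + 17)/6 = 42/6 = 7; σ²_Equipment setup = ((17−1)/6)² = 7.111
te_Calibration = (4 + 4·8 + 18)/6 = 54/6 = 9; σ²_Calibration = ((18−4)/6)² = 5.444
te_Sample prep = (3 + 4·4 + 17)/6 = 36/6 = 6; σ²_Sample prep = ((17−3)/6)² = 5.444
te_Run assay = (2 + 4·5 + 20)/6 = 42/6 = 7; σ²_Run assay = ((20−2)/6)² = 9.000
te_Incubation = (11 + 4·13 + 15)/6 = 78/6 = 13; σ²_Incubation = ((15−11)/6)² = 0.444
te_Imaging = (9 + 4·13 + 23)/6 = 84/6 = 14; σ²_Imaging = ((23−9)/6)² = 5.444
te_Data extraction = (3 + 4·4 + 17)/6 = 36/6 = 6; σ²_Data extraction = ((17−3)/6)² = 5.444
te_Statistical analysis = (4 + 4·9 + 14)/6 = 54/6 = 9; σ²_Statistical analysis = ((14−4)/6)² = 2.778
te_Replicate run = (7 + 4·12 + 29)/6 = 84/6 = 14; σ²_Replicate run = ((29−7)/6)² = 13.444
te_Write-up = (1 + 4·5 + 15)/6 = 36/6 = 6; σ²_Write-up = ((15−1)/6)² = 5.444

Forward pass:
ES_Equipment setup = 0; EF_Equipment setup = 7
ES_Calibration = 0; EF_Calibration = 9
ES_Sample prep = 0; EF_Sample prep = 6
ES_Run assay = 0; EF_Run assay = 7
ES_Incubation = 6; EF_Incubation = 6+13 = 19
ES_Imaging = 7; EF_Imaging = 7+14 = 21
ES_Data extraction = 7; EF_Data extraction = 7+6 = 13
ES_Statistical analysis = max(EF_Run assay=7, EF_Data extraction=13) = 13; EF_Statistical analysis = 13+9 = 22
ES_Replicate run = 7; EF_Replicate run = 7+14 = 21
ES_Write-up = max(EF_Calibration=9, EF_Incubation=19, EF_Imaging=21, EF_Statistical analysis=22, EF_Replicate run=21) = 22; EF_Write-up = 22+6 = 28
Expected project duration μ = 28 hours. Critical path: Equipment setup → Data extraction → Statistical analysis → Write-up.

Variance along critical path = 7.111 + 5.444 + 2.778 + 5.444 = 20.778; σ = √20.778 = 4.558 hours.
Z = (33 − 28) / 4.558 = 1.097
P(T ≤ 33) = Φ(1.097) ≈ 0.864

0.864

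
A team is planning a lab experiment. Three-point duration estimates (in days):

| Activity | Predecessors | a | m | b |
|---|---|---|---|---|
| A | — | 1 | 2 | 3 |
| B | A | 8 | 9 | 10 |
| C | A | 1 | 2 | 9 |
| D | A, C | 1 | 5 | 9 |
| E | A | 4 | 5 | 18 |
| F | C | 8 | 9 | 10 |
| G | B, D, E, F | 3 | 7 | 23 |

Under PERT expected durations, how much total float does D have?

te_A = (1 + 4·2 + 3)/6 = 12/6 = 2
te_B = (8 + 4·9 + 10)/6 = 54/6 = 9
te_C = (1 + 4·2 + 9)/6 = 18/6 = 3
te_D = (1 + 4·5 + 9)/6 = 30/6 = 5
te_E = (4 + 4·5 + 18)/6 = 42/6 = 7
te_F = (8 + 4·9 + 10)/6 = 54/6 = 9
te_G = (3 + 4·7 + 23)/6 = 54/6 = 9

Forward pass:
ES_A = 0; EF_A = 2
ES_B = 2; EF_B = 2+9 = 11
ES_C = 2; EF_C = 2+3 = 5
ES_D = max(EF_A=2, EF_C=5) = 5; EF_D = 5+5 = 10
ES_E = 2; EF_E = 2+7 = 9
ES_F = 5; EF_F = 5+9 = 14
ES_G = max(EF_B=11, EF_D=10, EF_E=9, EF_F=14) = 14; EF_G = 14+9 = 23
Expected project duration μ = 23 days. Critical path: A → C → F → G.

Backward pass:
LF_G = 23; LS_G = 23−9 = 14
LF_F = LS_G = 14; LS_F = 14−9 = 5
LF_E = LS_G = 14; LS_E = 14−7 = 7
LF_D = LS_G = 14; LS_D = 14−5 = 9
LF_C = min(LS_D=9, LS_F=5) = 5; LS_C = 5−3 = 2
LF_B = LS_G = 14; LS_B = 14−9 = 5
LF_A = min(LS_B=5, LS_C=2, LS_D=9, LS_E=7) = 2; LS_A = 2−2 = 0
Slack_D = LS_D − ES_D = 9 − 5 = 4

4 days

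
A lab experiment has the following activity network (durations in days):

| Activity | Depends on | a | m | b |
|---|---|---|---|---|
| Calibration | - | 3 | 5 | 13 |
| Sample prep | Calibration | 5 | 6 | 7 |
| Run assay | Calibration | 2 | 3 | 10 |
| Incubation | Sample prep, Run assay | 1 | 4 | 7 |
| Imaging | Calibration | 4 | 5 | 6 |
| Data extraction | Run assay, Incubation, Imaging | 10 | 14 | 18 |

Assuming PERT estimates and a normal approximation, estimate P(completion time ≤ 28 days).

0.200

te_Calibration = (3 + 4·5 + 13)/6 = 36/6 = 6; σ²_Calibration = ((13−3)/6)² = 2.778
te_Sample prep = (5 + 4·6 + 7)/6 = 36/6 = 6; σ²_Sample prep = ((7−5)/6)² = 0.111
te_Run assay = (2 + 4·3 + 10)/6 = 24/6 = 4; σ²_Run assay = ((10−2)/6)² = 1.778
te_Incubation = (1 + 4·4 + 7)/6 = 24/6 = 4; σ²_Incubation = ((7−1)/6)² = 1.000
te_Imaging = (4 + 4·5 + 6)/6 = 30/6 = 5; σ²_Imaging = ((6−4)/6)² = 0.111
te_Data extraction = (10 + 4·14 + 18)/6 = 84/6 = 14; σ²_Data extraction = ((18−10)/6)² = 1.778

Forward pass:
ES_Calibration = 0; EF_Calibration = 6
ES_Sample prep = 6; EF_Sample prep = 6+6 = 12
ES_Run assay = 6; EF_Run assay = 6+4 = 10
ES_Incubation = max(EF_Sample prep=12, EF_Run assay=10) = 12; EF_Incubation = 12+4 = 16
ES_Imaging = 6; EF_Imaging = 6+5 = 11
ES_Data extraction = max(EF_Run assay=10, EF_Incubation=16, EF_Imaging=11) = 16; EF_Data extraction = 16+14 = 30
Expected project duration μ = 30 days. Critical path: Calibration → Sample prep → Incubation → Data extraction.

Variance along critical path = 2.778 + 0.111 + 1.000 + 1.778 = 5.667; σ = √5.667 = 2.380 days.
Z = (28 − 30) / 2.380 = -0.840
P(T ≤ 28) = Φ(-0.840) ≈ 0.200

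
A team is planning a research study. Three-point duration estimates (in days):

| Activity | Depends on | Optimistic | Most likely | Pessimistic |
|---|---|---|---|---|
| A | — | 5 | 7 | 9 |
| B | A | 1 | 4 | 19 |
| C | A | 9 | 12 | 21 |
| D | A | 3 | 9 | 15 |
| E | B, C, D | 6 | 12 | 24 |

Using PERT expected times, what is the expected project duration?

33 days

te_A = (5 + 4·7 + 9)/6 = 42/6 = 7
te_B = (1 + 4·4 + 19)/6 = 36/6 = 6
te_C = (9 + 4·12 + 21)/6 = 78/6 = 13
te_D = (3 + 4·9 + 15)/6 = 54/6 = 9
te_E = (6 + 4·12 + 24)/6 = 78/6 = 13

Forward pass:
ES_A = 0; EF_A = 7
ES_B = 7; EF_B = 7+6 = 13
ES_C = 7; EF_C = 7+13 = 20
ES_D = 7; EF_D = 7+9 = 16
ES_E = max(EF_B=13, EF_C=20, EF_D=16) = 20; EF_E = 20+13 = 33
Expected project duration μ = 33 days. Critical path: A → C → E.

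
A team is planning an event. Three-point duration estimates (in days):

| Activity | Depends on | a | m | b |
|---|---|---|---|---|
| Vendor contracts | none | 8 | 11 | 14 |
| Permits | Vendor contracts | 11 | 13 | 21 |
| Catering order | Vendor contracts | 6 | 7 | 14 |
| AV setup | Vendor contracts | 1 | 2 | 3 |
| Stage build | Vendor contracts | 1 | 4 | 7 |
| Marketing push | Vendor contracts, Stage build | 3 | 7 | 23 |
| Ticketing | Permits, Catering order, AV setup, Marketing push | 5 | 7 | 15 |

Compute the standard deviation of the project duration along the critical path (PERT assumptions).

te_Vendor contracts = (8 + 4·11 + 14)/6 = 66/6 = 11; σ²_Vendor contracts = ((14−8)/6)² = 1.000
te_Permits = (11 + 4·13 + 21)/6 = 84/6 = 14; σ²_Permits = ((21−11)/6)² = 2.778
te_Catering order = (6 + 4·7 + 14)/6 = 48/6 = 8; σ²_Catering order = ((14−6)/6)² = 1.778
te_AV setup = (1 + 4·2 + 3)/6 = 12/6 = 2; σ²_AV setup = ((3−1)/6)² = 0.111
te_Stage build = (1 + 4·4 + 7)/6 = 24/6 = 4; σ²_Stage build = ((7−1)/6)² = 1.000
te_Marketing push = (3 + 4·7 + 23)/6 = 54/6 = 9; σ²_Marketing push = ((23−3)/6)² = 11.111
te_Ticketing = (5 + 4·7 + 15)/6 = 48/6 = 8; σ²_Ticketing = ((15−5)/6)² = 2.778

Forward pass:
ES_Vendor contracts = 0; EF_Vendor contracts = 11
ES_Permits = 11; EF_Permits = 11+14 = 25
ES_Catering order = 11; EF_Catering order = 11+8 = 19
ES_AV setup = 11; EF_AV setup = 11+2 = 13
ES_Stage build = 11; EF_Stage build = 11+4 = 15
ES_Marketing push = max(EF_Vendor contracts=11, EF_Stage build=15) = 15; EF_Marketing push = 15+9 = 24
ES_Ticketing = max(EF_Permits=25, EF_Catering order=19, EF_AV setup=13, EF_Marketing push=24) = 25; EF_Ticketing = 25+8 = 33
Expected project duration μ = 33 days. Critical path: Vendor contracts → Permits → Ticketing.

Variance along critical path = 1.000 + 2.778 + 2.778 = 6.556
σ = √6.556 = 2.560 days

2.56 days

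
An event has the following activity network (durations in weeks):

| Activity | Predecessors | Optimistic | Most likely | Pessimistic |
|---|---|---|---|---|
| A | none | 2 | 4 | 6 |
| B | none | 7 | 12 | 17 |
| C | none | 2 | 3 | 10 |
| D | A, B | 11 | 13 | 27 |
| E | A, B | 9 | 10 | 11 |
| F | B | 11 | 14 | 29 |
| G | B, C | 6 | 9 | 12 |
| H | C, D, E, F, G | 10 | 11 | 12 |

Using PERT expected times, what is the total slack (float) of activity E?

te_A = (2 + 4·4 + 6)/6 = 24/6 = 4
te_B = (7 + 4·12 + 17)/6 = 72/6 = 12
te_C = (2 + 4·3 + 10)/6 = 24/6 = 4
te_D = (11 + 4·13 + 27)/6 = 90/6 = 15
te_E = (9 + 4·10 + 11)/6 = 60/6 = 10
te_F = (11 + 4·14 + 29)/6 = 96/6 = 16
te_G = (6 + 4·9 + 12)/6 = 54/6 = 9
te_H = (10 + 4·11 + 12)/6 = 66/6 = 11

Forward pass:
ES_A = 0; EF_A = 4
ES_B = 0; EF_B = 12
ES_C = 0; EF_C = 4
ES_D = max(EF_A=4, EF_B=12) = 12; EF_D = 12+15 = 27
ES_E = max(EF_A=4, EF_B=12) = 12; EF_E = 12+10 = 22
ES_F = 12; EF_F = 12+16 = 28
ES_G = max(EF_B=12, EF_C=4) = 12; EF_G = 12+9 = 21
ES_H = max(EF_C=4, EF_D=27, EF_E=22, EF_F=28, EF_G=21) = 28; EF_H = 28+11 = 39
Expected project duration μ = 39 weeks. Critical path: B → F → H.

Backward pass:
LF_H = 39; LS_H = 39−11 = 28
LF_G = LS_H = 28; LS_G = 28−9 = 19
LF_F = LS_H = 28; LS_F = 28−16 = 12
LF_E = LS_H = 28; LS_E = 28−10 = 18
LF_D = LS_H = 28; LS_D = 28−15 = 13
LF_C = min(LS_G=19, LS_H=28) = 19; LS_C = 19−4 = 15
LF_B = min(LS_D=13, LS_E=18, LS_F=12, LS_G=19) = 12; LS_B = 12−12 = 0
LF_A = min(LS_D=13, LS_E=18) = 13; LS_A = 13−4 = 9
Slack_E = LS_E − ES_E = 18 − 12 = 6

6 weeks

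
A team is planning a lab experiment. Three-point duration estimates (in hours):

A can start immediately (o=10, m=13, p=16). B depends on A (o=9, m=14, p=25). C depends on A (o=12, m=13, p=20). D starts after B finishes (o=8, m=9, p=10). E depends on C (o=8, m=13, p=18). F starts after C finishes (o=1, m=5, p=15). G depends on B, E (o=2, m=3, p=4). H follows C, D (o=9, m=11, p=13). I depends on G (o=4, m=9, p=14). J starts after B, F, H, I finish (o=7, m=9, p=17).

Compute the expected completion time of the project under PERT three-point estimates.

62 hours

te_A = (10 + 4·13 + 16)/6 = 78/6 = 13
te_B = (9 + 4·14 + 25)/6 = 90/6 = 15
te_C = (12 + 4·13 + 20)/6 = 84/6 = 14
te_D = (8 + 4·9 + 10)/6 = 54/6 = 9
te_E = (8 + 4·13 + 18)/6 = 78/6 = 13
te_F = (1 + 4·5 + 15)/6 = 36/6 = 6
te_G = (2 + 4·3 + 4)/6 = 18/6 = 3
te_H = (9 + 4·11 + 13)/6 = 66/6 = 11
te_I = (4 + 4·9 + 14)/6 = 54/6 = 9
te_J = (7 + 4·9 + 17)/6 = 60/6 = 10

Forward pass:
ES_A = 0; EF_A = 13
ES_B = 13; EF_B = 13+15 = 28
ES_C = 13; EF_C = 13+14 = 27
ES_D = 28; EF_D = 28+9 = 37
ES_E = 27; EF_E = 27+13 = 40
ES_F = 27; EF_F = 27+6 = 33
ES_G = max(EF_B=28, EF_E=40) = 40; EF_G = 40+3 = 43
ES_H = max(EF_C=27, EF_D=37) = 37; EF_H = 37+11 = 48
ES_I = 43; EF_I = 43+9 = 52
ES_J = max(EF_B=28, EF_F=33, EF_H=48, EF_I=52) = 52; EF_J = 52+10 = 62
Expected project duration μ = 62 hours. Critical path: A → C → E → G → I → J.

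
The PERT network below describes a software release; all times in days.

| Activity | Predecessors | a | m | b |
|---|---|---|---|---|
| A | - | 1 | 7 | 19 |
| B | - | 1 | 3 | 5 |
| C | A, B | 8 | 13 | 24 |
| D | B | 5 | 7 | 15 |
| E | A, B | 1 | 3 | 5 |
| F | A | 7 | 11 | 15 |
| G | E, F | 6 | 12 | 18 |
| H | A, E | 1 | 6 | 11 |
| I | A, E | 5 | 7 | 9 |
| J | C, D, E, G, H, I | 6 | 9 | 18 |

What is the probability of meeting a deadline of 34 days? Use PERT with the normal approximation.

0.053

te_A = (1 + 4·7 + 19)/6 = 48/6 = 8; σ²_A = ((19−1)/6)² = 9.000
te_B = (1 + 4·3 + 5)/6 = 18/6 = 3; σ²_B = ((5−1)/6)² = 0.444
te_C = (8 + 4·13 + 24)/6 = 84/6 = 14; σ²_C = ((24−8)/6)² = 7.111
te_D = (5 + 4·7 + 15)/6 = 48/6 = 8; σ²_D = ((15−5)/6)² = 2.778
te_E = (1 + 4·3 + 5)/6 = 18/6 = 3; σ²_E = ((5−1)/6)² = 0.444
te_F = (7 + 4·11 + 15)/6 = 66/6 = 11; σ²_F = ((15−7)/6)² = 1.778
te_G = (6 + 4·12 + 18)/6 = 72/6 = 12; σ²_G = ((18−6)/6)² = 4.000
te_H = (1 + 4·6 + 11)/6 = 36/6 = 6; σ²_H = ((11−1)/6)² = 2.778
te_I = (5 + 4·7 + 9)/6 = 42/6 = 7; σ²_I = ((9−5)/6)² = 0.444
te_J = (6 + 4·9 + 18)/6 = 60/6 = 10; σ²_J = ((18−6)/6)² = 4.000

Forward pass:
ES_A = 0; EF_A = 8
ES_B = 0; EF_B = 3
ES_C = max(EF_A=8, EF_B=3) = 8; EF_C = 8+14 = 22
ES_D = 3; EF_D = 3+8 = 11
ES_E = max(EF_A=8, EF_B=3) = 8; EF_E = 8+3 = 11
ES_F = 8; EF_F = 8+11 = 19
ES_G = max(EF_E=11, EF_F=19) = 19; EF_G = 19+12 = 31
ES_H = max(EF_A=8, EF_E=11) = 11; EF_H = 11+6 = 17
ES_I = max(EF_A=8, EF_E=11) = 11; EF_I = 11+7 = 18
ES_J = max(EF_C=22, EF_D=11, EF_E=11, EF_G=31, EF_H=17, EF_I=18) = 31; EF_J = 31+10 = 41
Expected project duration μ = 41 days. Critical path: A → F → G → J.

Variance along critical path = 9.000 + 1.778 + 4.000 + 4.000 = 18.778; σ = √18.778 = 4.333 days.
Z = (34 − 41) / 4.333 = -1.615
P(T ≤ 34) = Φ(-1.615) ≈ 0.053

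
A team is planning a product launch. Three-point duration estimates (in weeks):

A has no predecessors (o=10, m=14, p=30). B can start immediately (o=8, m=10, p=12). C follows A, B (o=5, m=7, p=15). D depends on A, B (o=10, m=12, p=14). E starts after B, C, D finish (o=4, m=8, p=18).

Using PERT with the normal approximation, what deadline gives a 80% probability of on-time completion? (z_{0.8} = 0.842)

40.5 weeks

te_A = (10 + 4·14 + 30)/6 = 96/6 = 16; σ²_A = ((30−10)/6)² = 11.111
te_B = (8 + 4·10 + 12)/6 = 60/6 = 10; σ²_B = ((12−8)/6)² = 0.444
te_C = (5 + 4·7 + 15)/6 = 48/6 = 8; σ²_C = ((15−5)/6)² = 2.778
te_D = (10 + 4·12 + 14)/6 = 72/6 = 12; σ²_D = ((14−10)/6)² = 0.444
te_E = (4 + 4·8 + 18)/6 = 54/6 = 9; σ²_E = ((18−4)/6)² = 5.444

Forward pass:
ES_A = 0; EF_A = 16
ES_B = 0; EF_B = 10
ES_C = max(EF_A=16, EF_B=10) = 16; EF_C = 16+8 = 24
ES_D = max(EF_A=16, EF_B=10) = 16; EF_D = 16+12 = 28
ES_E = max(EF_B=10, EF_C=24, EF_D=28) = 28; EF_E = 28+9 = 37
Expected project duration μ = 37 weeks. Critical path: A → D → E.

Variance along critical path = 11.111 + 0.444 + 5.444 = 17.000; σ = 4.123 weeks.
D = μ + z·σ = 37 + 0.842·4.123 = 40.5 weeks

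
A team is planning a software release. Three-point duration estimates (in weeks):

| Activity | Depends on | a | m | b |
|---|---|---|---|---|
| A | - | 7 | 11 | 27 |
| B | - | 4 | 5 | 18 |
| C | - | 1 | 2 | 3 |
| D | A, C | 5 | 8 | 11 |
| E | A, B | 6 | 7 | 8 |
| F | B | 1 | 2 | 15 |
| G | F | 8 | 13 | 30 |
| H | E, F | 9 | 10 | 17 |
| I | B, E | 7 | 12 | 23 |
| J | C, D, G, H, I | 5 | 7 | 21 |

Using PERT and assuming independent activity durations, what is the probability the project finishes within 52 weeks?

te_A = (7 + 4·11 + 27)/6 = 78/6 = 13; σ²_A = ((27−7)/6)² = 11.111
te_B = (4 + 4·5 + 18)/6 = 42/6 = 7; σ²_B = ((18−4)/6)² = 5.444
te_C = (1 + 4·2 + 3)/6 = 12/6 = 2; σ²_C = ((3−1)/6)² = 0.111
te_D = (5 + 4·8 + 11)/6 = 48/6 = 8; σ²_D = ((11−5)/6)² = 1.000
te_E = (6 + 4·7 + 8)/6 = 42/6 = 7; σ²_E = ((8−6)/6)² = 0.111
te_F = (1 + 4·2 + 15)/6 = 24/6 = 4; σ²_F = ((15−1)/6)² = 5.444
te_G = (8 + 4·13 + 30)/6 = 90/6 = 15; σ²_G = ((30−8)/6)² = 13.444
te_H = (9 + 4·10 + 17)/6 = 66/6 = 11; σ²_H = ((17−9)/6)² = 1.778
te_I = (7 + 4·12 + 23)/6 = 78/6 = 13; σ²_I = ((23−7)/6)² = 7.111
te_J = (5 + 4·7 + 21)/6 = 54/6 = 9; σ²_J = ((21−5)/6)² = 7.111

Forward pass:
ES_A = 0; EF_A = 13
ES_B = 0; EF_B = 7
ES_C = 0; EF_C = 2
ES_D = max(EF_A=13, EF_C=2) = 13; EF_D = 13+8 = 21
ES_E = max(EF_A=13, EF_B=7) = 13; EF_E = 13+7 = 20
ES_F = 7; EF_F = 7+4 = 11
ES_G = 11; EF_G = 11+15 = 26
ES_H = max(EF_E=20, EF_F=11) = 20; EF_H = 20+11 = 31
ES_I = max(EF_B=7, EF_E=20) = 20; EF_I = 20+13 = 33
ES_J = max(EF_C=2, EF_D=21, EF_G=26, EF_H=31, EF_I=33) = 33; EF_J = 33+9 = 42
Expected project duration μ = 42 weeks. Critical path: A → E → I → J.

Variance along critical path = 11.111 + 0.111 + 7.111 + 7.111 = 25.444; σ = √25.444 = 5.044 weeks.
Z = (52 − 42) / 5.044 = 1.982
P(T ≤ 52) = Φ(1.982) ≈ 0.976

0.976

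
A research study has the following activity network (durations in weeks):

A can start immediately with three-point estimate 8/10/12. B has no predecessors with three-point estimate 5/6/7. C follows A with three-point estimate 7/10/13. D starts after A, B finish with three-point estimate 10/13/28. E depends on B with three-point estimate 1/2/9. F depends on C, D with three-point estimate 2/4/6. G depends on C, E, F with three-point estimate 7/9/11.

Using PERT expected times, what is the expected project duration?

38 weeks

te_A = (8 + 4·10 + 12)/6 = 60/6 = 10
te_B = (5 + 4·6 + 7)/6 = 36/6 = 6
te_C = (7 + 4·10 + 13)/6 = 60/6 = 10
te_D = (10 + 4·13 + 28)/6 = 90/6 = 15
te_E = (1 + 4·2 + 9)/6 = 18/6 = 3
te_F = (2 + 4·4 + 6)/6 = 24/6 = 4
te_G = (7 + 4·9 + 11)/6 = 54/6 = 9

Forward pass:
ES_A = 0; EF_A = 10
ES_B = 0; EF_B = 6
ES_C = 10; EF_C = 10+10 = 20
ES_D = max(EF_A=10, EF_B=6) = 10; EF_D = 10+15 = 25
ES_E = 6; EF_E = 6+3 = 9
ES_F = max(EF_C=20, EF_D=25) = 25; EF_F = 25+4 = 29
ES_G = max(EF_C=20, EF_E=9, EF_F=29) = 29; EF_G = 29+9 = 38
Expected project duration μ = 38 weeks. Critical path: A → D → F → G.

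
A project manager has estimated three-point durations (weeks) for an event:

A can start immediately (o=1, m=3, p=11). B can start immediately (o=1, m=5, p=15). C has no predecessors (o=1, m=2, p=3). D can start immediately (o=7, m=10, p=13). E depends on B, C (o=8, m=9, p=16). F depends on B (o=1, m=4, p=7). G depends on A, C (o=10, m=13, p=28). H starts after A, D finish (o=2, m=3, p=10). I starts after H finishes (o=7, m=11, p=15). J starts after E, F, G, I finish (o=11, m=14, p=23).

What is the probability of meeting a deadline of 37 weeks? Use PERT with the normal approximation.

te_A = (1 + 4·3 + 11)/6 = 24/6 = 4; σ²_A = ((11−1)/6)² = 2.778
te_B = (1 + 4·5 + 15)/6 = 36/6 = 6; σ²_B = ((15−1)/6)² = 5.444
te_C = (1 + 4·2 + 3)/6 = 12/6 = 2; σ²_C = ((3−1)/6)² = 0.111
te_D = (7 + 4·10 + 13)/6 = 60/6 = 10; σ²_D = ((13−7)/6)² = 1.000
te_E = (8 + 4·9 + 16)/6 = 60/6 = 10; σ²_E = ((16−8)/6)² = 1.778
te_F = (1 + 4·4 + 7)/6 = 24/6 = 4; σ²_F = ((7−1)/6)² = 1.000
te_G = (10 + 4·13 + 28)/6 = 90/6 = 15; σ²_G = ((28−10)/6)² = 9.000
te_H = (2 + 4·3 + 10)/6 = 24/6 = 4; σ²_H = ((10−2)/6)² = 1.778
te_I = (7 + 4·11 + 15)/6 = 66/6 = 11; σ²_I = ((15−7)/6)² = 1.778
te_J = (11 + 4·14 + 23)/6 = 90/6 = 15; σ²_J = ((23−11)/6)² = 4.000

Forward pass:
ES_A = 0; EF_A = 4
ES_B = 0; EF_B = 6
ES_C = 0; EF_C = 2
ES_D = 0; EF_D = 10
ES_E = max(EF_B=6, EF_C=2) = 6; EF_E = 6+10 = 16
ES_F = 6; EF_F = 6+4 = 10
ES_G = max(EF_A=4, EF_C=2) = 4; EF_G = 4+15 = 19
ES_H = max(EF_A=4, EF_D=10) = 10; EF_H = 10+4 = 14
ES_I = 14; EF_I = 14+11 = 25
ES_J = max(EF_E=16, EF_F=10, EF_G=19, EF_I=25) = 25; EF_J = 25+15 = 40
Expected project duration μ = 40 weeks. Critical path: D → H → I → J.

Variance along critical path = 1.000 + 1.778 + 1.778 + 4.000 = 8.556; σ = √8.556 = 2.925 weeks.
Z = (37 − 40) / 2.925 = -1.026
P(T ≤ 37) = Φ(-1.026) ≈ 0.153

0.153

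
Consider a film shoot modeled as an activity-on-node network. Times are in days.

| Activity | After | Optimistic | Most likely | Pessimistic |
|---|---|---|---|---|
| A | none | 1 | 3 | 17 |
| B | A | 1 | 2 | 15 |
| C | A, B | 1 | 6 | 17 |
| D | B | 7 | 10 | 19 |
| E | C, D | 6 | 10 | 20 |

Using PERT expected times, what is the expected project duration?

te_A = (1 + 4·3 + 17)/6 = 30/6 = 5
te_B = (1 + 4·2 + 15)/6 = 24/6 = 4
te_C = (1 + 4·6 + 17)/6 = 42/6 = 7
te_D = (7 + 4·10 + 19)/6 = 66/6 = 11
te_E = (6 + 4·10 + 20)/6 = 66/6 = 11

Forward pass:
ES_A = 0; EF_A = 5
ES_B = 5; EF_B = 5+4 = 9
ES_C = max(EF_A=5, EF_B=9) = 9; EF_C = 9+7 = 16
ES_D = 9; EF_D = 9+11 = 20
ES_E = max(EF_C=16, EF_D=20) = 20; EF_E = 20+11 = 31
Expected project duration μ = 31 days. Critical path: A → B → D → E.

31 days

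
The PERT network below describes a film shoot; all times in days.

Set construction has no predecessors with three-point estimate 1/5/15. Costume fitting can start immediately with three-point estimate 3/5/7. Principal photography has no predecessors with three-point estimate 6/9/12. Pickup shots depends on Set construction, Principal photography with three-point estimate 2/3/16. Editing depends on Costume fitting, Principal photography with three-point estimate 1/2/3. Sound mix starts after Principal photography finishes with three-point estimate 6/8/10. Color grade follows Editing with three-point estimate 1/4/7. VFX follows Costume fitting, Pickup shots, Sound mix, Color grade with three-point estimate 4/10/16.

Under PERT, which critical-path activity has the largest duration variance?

te_Set construction = (1 + 4·5 + 15)/6 = 36/6 = 6; σ²_Set construction = ((15−1)/6)² = 5.444
te_Costume fitting = (3 + 4·5 + 7)/6 = 30/6 = 5; σ²_Costume fitting = ((7−3)/6)² = 0.444
te_Principal photography = (6 + 4·9 + 12)/6 = 54/6 = 9; σ²_Principal photography = ((12−6)/6)² = 1.000
te_Pickup shots = (2 + 4·3 + 16)/6 = 30/6 = 5; σ²_Pickup shots = ((16−2)/6)² = 5.444
te_Editing = (1 + 4·2 + 3)/6 = 12/6 = 2; σ²_Editing = ((3−1)/6)² = 0.111
te_Sound mix = (6 + 4·8 + 10)/6 = 48/6 = 8; σ²_Sound mix = ((10−6)/6)² = 0.444
te_Color grade = (1 + 4·4 + 7)/6 = 24/6 = 4; σ²_Color grade = ((7−1)/6)² = 1.000
te_VFX = (4 + 4·10 + 16)/6 = 60/6 = 10; σ²_VFX = ((16−4)/6)² = 4.000

Forward pass:
ES_Set construction = 0; EF_Set construction = 6
ES_Costume fitting = 0; EF_Costume fitting = 5
ES_Principal photography = 0; EF_Principal photography = 9
ES_Pickup shots = max(EF_Set construction=6, EF_Principal photography=9) = 9; EF_Pickup shots = 9+5 = 14
ES_Editing = max(EF_Costume fitting=5, EF_Principal photography=9) = 9; EF_Editing = 9+2 = 11
ES_Sound mix = 9; EF_Sound mix = 9+8 = 17
ES_Color grade = 11; EF_Color grade = 11+4 = 15
ES_VFX = max(EF_Costume fitting=5, EF_Pickup shots=14, EF_Sound mix=17, EF_Color grade=15) = 17; EF_VFX = 17+10 = 27
Expected project duration μ = 27 days. Critical path: Principal photography → Sound mix → VFX.

Variances on critical path: σ²_Principal photography=1.000, σ²_Sound mix=0.444, σ²_VFX=4.000.
Largest is σ²_VFX = 4.000.

VFX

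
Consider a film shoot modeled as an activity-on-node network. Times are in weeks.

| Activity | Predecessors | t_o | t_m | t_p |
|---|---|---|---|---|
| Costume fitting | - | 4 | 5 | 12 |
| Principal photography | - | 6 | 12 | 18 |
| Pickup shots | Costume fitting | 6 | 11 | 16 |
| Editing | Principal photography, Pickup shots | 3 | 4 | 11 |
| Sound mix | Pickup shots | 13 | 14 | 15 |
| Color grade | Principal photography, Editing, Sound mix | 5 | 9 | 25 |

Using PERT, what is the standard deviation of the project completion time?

3.97 weeks

te_Costume fitting = (4 + 4·5 + 12)/6 = 36/6 = 6; σ²_Costume fitting = ((12−4)/6)² = 1.778
te_Principal photography = (6 + 4·12 + 18)/6 = 72/6 = 12; σ²_Principal photography = ((18−6)/6)² = 4.000
te_Pickup shots = (6 + 4·11 + 16)/6 = 66/6 = 11; σ²_Pickup shots = ((16−6)/6)² = 2.778
te_Editing = (3 + 4·4 + 11)/6 = 30/6 = 5; σ²_Editing = ((11−3)/6)² = 1.778
te_Sound mix = (13 + 4·14 + 15)/6 = 84/6 = 14; σ²_Sound mix = ((15−13)/6)² = 0.111
te_Color grade = (5 + 4·9 + 25)/6 = 66/6 = 11; σ²_Color grade = ((25−5)/6)² = 11.111

Forward pass:
ES_Costume fitting = 0; EF_Costume fitting = 6
ES_Principal photography = 0; EF_Principal photography = 12
ES_Pickup shots = 6; EF_Pickup shots = 6+11 = 17
ES_Editing = max(EF_Principal photography=12, EF_Pickup shots=17) = 17; EF_Editing = 17+5 = 22
ES_Sound mix = 17; EF_Sound mix = 17+14 = 31
ES_Color grade = max(EF_Principal photography=12, EF_Editing=22, EF_Sound mix=31) = 31; EF_Color grade = 31+11 = 42
Expected project duration μ = 42 weeks. Critical path: Costume fitting → Pickup shots → Sound mix → Color grade.

Variance along critical path = 1.778 + 2.778 + 0.111 + 11.111 = 15.778
σ = √15.778 = 3.972 weeks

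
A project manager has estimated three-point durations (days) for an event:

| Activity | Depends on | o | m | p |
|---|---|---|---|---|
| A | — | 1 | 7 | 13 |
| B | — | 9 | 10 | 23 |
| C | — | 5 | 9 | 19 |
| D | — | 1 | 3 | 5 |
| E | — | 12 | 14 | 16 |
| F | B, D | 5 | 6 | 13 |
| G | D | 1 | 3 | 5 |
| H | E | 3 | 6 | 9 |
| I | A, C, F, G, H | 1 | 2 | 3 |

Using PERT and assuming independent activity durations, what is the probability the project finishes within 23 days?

te_A = (1 + 4·7 + 13)/6 = 42/6 = 7; σ²_A = ((13−1)/6)² = 4.000
te_B = (9 + 4·10 + 23)/6 = 72/6 = 12; σ²_B = ((23−9)/6)² = 5.444
te_C = (5 + 4·9 + 19)/6 = 60/6 = 10; σ²_C = ((19−5)/6)² = 5.444
te_D = (1 + 4·3 + 5)/6 = 18/6 = 3; σ²_D = ((5−1)/6)² = 0.444
te_E = (12 + 4·14 + 16)/6 = 84/6 = 14; σ²_E = ((16−12)/6)² = 0.444
te_F = (5 + 4·6 + 13)/6 = 42/6 = 7; σ²_F = ((13−5)/6)² = 1.778
te_G = (1 + 4·3 + 5)/6 = 18/6 = 3; σ²_G = ((5−1)/6)² = 0.444
te_H = (3 + 4·6 + 9)/6 = 36/6 = 6; σ²_H = ((9−3)/6)² = 1.000
te_I = (1 + 4·2 + 3)/6 = 12/6 = 2; σ²_I = ((3−1)/6)² = 0.111

Forward pass:
ES_A = 0; EF_A = 7
ES_B = 0; EF_B = 12
ES_C = 0; EF_C = 10
ES_D = 0; EF_D = 3
ES_E = 0; EF_E = 14
ES_F = max(EF_B=12, EF_D=3) = 12; EF_F = 12+7 = 19
ES_G = 3; EF_G = 3+3 = 6
ES_H = 14; EF_H = 14+6 = 20
ES_I = max(EF_A=7, EF_C=10, EF_F=19, EF_G=6, EF_H=20) = 20; EF_I = 20+2 = 22
Expected project duration μ = 22 days. Critical path: E → H → I.

Variance along critical path = 0.444 + 1.000 + 0.111 = 1.556; σ = √1.556 = 1.247 days.
Z = (23 − 22) / 1.247 = 0.802
P(T ≤ 23) = Φ(0.802) ≈ 0.789

0.789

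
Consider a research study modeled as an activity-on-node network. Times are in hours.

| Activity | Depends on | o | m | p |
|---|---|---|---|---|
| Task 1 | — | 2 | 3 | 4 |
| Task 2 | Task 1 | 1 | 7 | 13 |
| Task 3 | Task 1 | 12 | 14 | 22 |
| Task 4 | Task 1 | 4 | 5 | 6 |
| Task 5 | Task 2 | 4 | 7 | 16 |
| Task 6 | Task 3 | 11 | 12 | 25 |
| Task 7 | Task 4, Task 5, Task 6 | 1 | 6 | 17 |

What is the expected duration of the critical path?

te_Task 1 = (2 + 4·3 + 4)/6 = 18/6 = 3
te_Task 2 = (1 + 4·7 + 13)/6 = 42/6 = 7
te_Task 3 = (12 + 4·14 + 22)/6 = 90/6 = 15
te_Task 4 = (4 + 4·5 + 6)/6 = 30/6 = 5
te_Task 5 = (4 + 4·7 + 16)/6 = 48/6 = 8
te_Task 6 = (11 + 4·12 + 25)/6 = 84/6 = 14
te_Task 7 = (1 + 4·6 + 17)/6 = 42/6 = 7

Forward pass:
ES_Task 1 = 0; EF_Task 1 = 3
ES_Task 2 = 3; EF_Task 2 = 3+7 = 10
ES_Task 3 = 3; EF_Task 3 = 3+15 = 18
ES_Task 4 = 3; EF_Task 4 = 3+5 = 8
ES_Task 5 = 10; EF_Task 5 = 10+8 = 18
ES_Task 6 = 18; EF_Task 6 = 18+14 = 32
ES_Task 7 = max(EF_Task 4=8, EF_Task 5=18, EF_Task 6=32) = 32; EF_Task 7 = 32+7 = 39
Expected project duration μ = 39 hours. Critical path: Task 1 → Task 3 → Task 6 → Task 7.

39 hours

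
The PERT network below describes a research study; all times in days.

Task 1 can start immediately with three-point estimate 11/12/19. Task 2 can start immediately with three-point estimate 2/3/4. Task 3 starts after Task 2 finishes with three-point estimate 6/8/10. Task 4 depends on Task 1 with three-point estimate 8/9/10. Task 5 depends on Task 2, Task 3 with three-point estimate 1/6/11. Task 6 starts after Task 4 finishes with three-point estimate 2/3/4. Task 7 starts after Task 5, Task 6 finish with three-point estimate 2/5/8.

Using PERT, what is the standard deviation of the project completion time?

1.73 days

te_Task 1 = (11 + 4·12 + 19)/6 = 78/6 = 13; σ²_Task 1 = ((19−11)/6)² = 1.778
te_Task 2 = (2 + 4·3 + 4)/6 = 18/6 = 3; σ²_Task 2 = ((4−2)/6)² = 0.111
te_Task 3 = (6 + 4·8 + 10)/6 = 48/6 = 8; σ²_Task 3 = ((10−6)/6)² = 0.444
te_Task 4 = (8 + 4·9 + 10)/6 = 54/6 = 9; σ²_Task 4 = ((10−8)/6)² = 0.111
te_Task 5 = (1 + 4·6 + 11)/6 = 36/6 = 6; σ²_Task 5 = ((11−1)/6)² = 2.778
te_Task 6 = (2 + 4·3 + 4)/6 = 18/6 = 3; σ²_Task 6 = ((4−2)/6)² = 0.111
te_Task 7 = (2 + 4·5 + 8)/6 = 30/6 = 5; σ²_Task 7 = ((8−2)/6)² = 1.000

Forward pass:
ES_Task 1 = 0; EF_Task 1 = 13
ES_Task 2 = 0; EF_Task 2 = 3
ES_Task 3 = 3; EF_Task 3 = 3+8 = 11
ES_Task 4 = 13; EF_Task 4 = 13+9 = 22
ES_Task 5 = max(EF_Task 2=3, EF_Task 3=11) = 11; EF_Task 5 = 11+6 = 17
ES_Task 6 = 22; EF_Task 6 = 22+3 = 25
ES_Task 7 = max(EF_Task 5=17, EF_Task 6=25) = 25; EF_Task 7 = 25+5 = 30
Expected project duration μ = 30 days. Critical path: Task 1 → Task 4 → Task 6 → Task 7.

Variance along critical path = 1.778 + 0.111 + 0.111 + 1.000 = 3.000
σ = √3.000 = 1.732 days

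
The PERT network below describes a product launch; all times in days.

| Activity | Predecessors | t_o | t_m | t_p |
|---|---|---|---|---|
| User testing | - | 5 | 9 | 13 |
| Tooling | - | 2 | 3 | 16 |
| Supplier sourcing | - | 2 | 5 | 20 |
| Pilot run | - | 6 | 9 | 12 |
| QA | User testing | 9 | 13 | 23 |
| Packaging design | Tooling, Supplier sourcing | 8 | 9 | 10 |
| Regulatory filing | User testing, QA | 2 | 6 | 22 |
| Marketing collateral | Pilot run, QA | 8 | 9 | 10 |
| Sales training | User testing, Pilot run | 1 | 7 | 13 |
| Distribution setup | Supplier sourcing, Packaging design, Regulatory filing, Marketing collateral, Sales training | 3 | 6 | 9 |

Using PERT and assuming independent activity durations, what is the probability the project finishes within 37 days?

0.365

te_User testing = (5 + 4·9 + 13)/6 = 54/6 = 9; σ²_User testing = ((13−5)/6)² = 1.778
te_Tooling = (2 + 4·3 + 16)/6 = 30/6 = 5; σ²_Tooling = ((16−2)/6)² = 5.444
te_Supplier sourcing = (2 + 4·5 + 20)/6 = 42/6 = 7; σ²_Supplier sourcing = ((20−2)/6)² = 9.000
te_Pilot run = (6 + 4·9 + 12)/6 = 54/6 = 9; σ²_Pilot run = ((12−6)/6)² = 1.000
te_QA = (9 + 4·13 + 23)/6 = 84/6 = 14; σ²_QA = ((23−9)/6)² = 5.444
te_Packaging design = (8 + 4·9 + 10)/6 = 54/6 = 9; σ²_Packaging design = ((10−8)/6)² = 0.111
te_Regulatory filing = (2 + 4·6 + 22)/6 = 48/6 = 8; σ²_Regulatory filing = ((22−2)/6)² = 11.111
te_Marketing collateral = (8 + 4·9 + 10)/6 = 54/6 = 9; σ²_Marketing collateral = ((10−8)/6)² = 0.111
te_Sales training = (1 + 4·7 + 13)/6 = 42/6 = 7; σ²_Sales training = ((13−1)/6)² = 4.000
te_Distribution setup = (3 + 4·6 + 9)/6 = 36/6 = 6; σ²_Distribution setup = ((9−3)/6)² = 1.000

Forward pass:
ES_User testing = 0; EF_User testing = 9
ES_Tooling = 0; EF_Tooling = 5
ES_Supplier sourcing = 0; EF_Supplier sourcing = 7
ES_Pilot run = 0; EF_Pilot run = 9
ES_QA = 9; EF_QA = 9+14 = 23
ES_Packaging design = max(EF_Tooling=5, EF_Supplier sourcing=7) = 7; EF_Packaging design = 7+9 = 16
ES_Regulatory filing = max(EF_User testing=9, EF_QA=23) = 23; EF_Regulatory filing = 23+8 = 31
ES_Marketing collateral = max(EF_Pilot run=9, EF_QA=23) = 23; EF_Marketing collateral = 23+9 = 32
ES_Sales training = max(EF_User testing=9, EF_Pilot run=9) = 9; EF_Sales training = 9+7 = 16
ES_Distribution setup = max(EF_Supplier sourcing=7, EF_Packaging design=16, EF_Regulatory filing=31, EF_Marketing collateral=32, EF_Sales training=16) = 32; EF_Distribution setup = 32+6 = 38
Expected project duration μ = 38 days. Critical path: User testing → QA → Marketing collateral → Distribution setup.

Variance along critical path = 1.778 + 5.444 + 0.111 + 1.000 = 8.333; σ = √8.333 = 2.887 days.
Z = (37 − 38) / 2.887 = -0.346
P(T ≤ 37) = Φ(-0.346) ≈ 0.365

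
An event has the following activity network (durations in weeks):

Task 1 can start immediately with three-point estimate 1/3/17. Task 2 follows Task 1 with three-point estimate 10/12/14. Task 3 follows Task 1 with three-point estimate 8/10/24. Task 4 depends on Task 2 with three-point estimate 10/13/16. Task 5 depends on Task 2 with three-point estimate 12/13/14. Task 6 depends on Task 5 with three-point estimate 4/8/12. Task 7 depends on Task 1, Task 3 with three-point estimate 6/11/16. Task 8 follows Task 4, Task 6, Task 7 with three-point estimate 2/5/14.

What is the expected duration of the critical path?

44 weeks

te_Task 1 = (1 + 4·3 + 17)/6 = 30/6 = 5
te_Task 2 = (10 + 4·12 + 14)/6 = 72/6 = 12
te_Task 3 = (8 + 4·10 + 24)/6 = 72/6 = 12
te_Task 4 = (10 + 4·13 + 16)/6 = 78/6 = 13
te_Task 5 = (12 + 4·13 + 14)/6 = 78/6 = 13
te_Task 6 = (4 + 4·8 + 12)/6 = 48/6 = 8
te_Task 7 = (6 + 4·11 + 16)/6 = 66/6 = 11
te_Task 8 = (2 + 4·5 + 14)/6 = 36/6 = 6

Forward pass:
ES_Task 1 = 0; EF_Task 1 = 5
ES_Task 2 = 5; EF_Task 2 = 5+12 = 17
ES_Task 3 = 5; EF_Task 3 = 5+12 = 17
ES_Task 4 = 17; EF_Task 4 = 17+13 = 30
ES_Task 5 = 17; EF_Task 5 = 17+13 = 30
ES_Task 6 = 30; EF_Task 6 = 30+8 = 38
ES_Task 7 = max(EF_Task 1=5, EF_Task 3=17) = 17; EF_Task 7 = 17+11 = 28
ES_Task 8 = max(EF_Task 4=30, EF_Task 6=38, EF_Task 7=28) = 38; EF_Task 8 = 38+6 = 44
Expected project duration μ = 44 weeks. Critical path: Task 1 → Task 2 → Task 5 → Task 6 → Task 8.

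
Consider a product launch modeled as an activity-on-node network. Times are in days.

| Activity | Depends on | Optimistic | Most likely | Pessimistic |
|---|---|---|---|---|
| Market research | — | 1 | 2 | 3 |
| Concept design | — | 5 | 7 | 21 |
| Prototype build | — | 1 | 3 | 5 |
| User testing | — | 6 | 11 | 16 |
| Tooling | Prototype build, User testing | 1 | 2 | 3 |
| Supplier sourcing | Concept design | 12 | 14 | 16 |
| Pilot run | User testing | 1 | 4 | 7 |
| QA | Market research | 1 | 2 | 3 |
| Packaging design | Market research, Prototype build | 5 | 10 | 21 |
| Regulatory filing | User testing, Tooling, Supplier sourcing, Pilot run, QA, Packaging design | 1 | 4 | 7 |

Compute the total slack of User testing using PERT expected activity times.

te_Market research = (1 + 4·2 + 3)/6 = 12/6 = 2
te_Concept design = (5 + 4·7 + 21)/6 = 54/6 = 9
te_Prototype build = (1 + 4·3 + 5)/6 = 18/6 = 3
te_User testing = (6 + 4·11 + 16)/6 = 66/6 = 11
te_Tooling = (1 + 4·2 + 3)/6 = 12/6 = 2
te_Supplier sourcing = (12 + 4·14 + 16)/6 = 84/6 = 14
te_Pilot run = (1 + 4·4 + 7)/6 = 24/6 = 4
te_QA = (1 + 4·2 + 3)/6 = 12/6 = 2
te_Packaging design = (5 + 4·10 + 21)/6 = 66/6 = 11
te_Regulatory filing = (1 + 4·4 + 7)/6 = 24/6 = 4

Forward pass:
ES_Market research = 0; EF_Market research = 2
ES_Concept design = 0; EF_Concept design = 9
ES_Prototype build = 0; EF_Prototype build = 3
ES_User testing = 0; EF_User testing = 11
ES_Tooling = max(EF_Prototype build=3, EF_User testing=11) = 11; EF_Tooling = 11+2 = 13
ES_Supplier sourcing = 9; EF_Supplier sourcing = 9+14 = 23
ES_Pilot run = 11; EF_Pilot run = 11+4 = 15
ES_QA = 2; EF_QA = 2+2 = 4
ES_Packaging design = max(EF_Market research=2, EF_Prototype build=3) = 3; EF_Packaging design = 3+11 = 14
ES_Regulatory filing = max(EF_User testing=11, EF_Tooling=13, EF_Supplier sourcing=23, EF_Pilot run=15, EF_QA=4, EF_Packaging design=14) = 23; EF_Regulatory filing = 23+4 = 27
Expected project duration μ = 27 days. Critical path: Concept design → Supplier sourcing → Regulatory filing.

Backward pass:
LF_Regulatory filing = 27; LS_Regulatory filing = 27−4 = 23
LF_Packaging design = LS_Regulatory filing = 23; LS_Packaging design = 23−11 = 12
LF_QA = LS_Regulatory filing = 23; LS_QA = 23−2 = 21
LF_Pilot run = LS_Regulatory filing = 23; LS_Pilot run = 23−4 = 19
LF_Supplier sourcing = LS_Regulatory filing = 23; LS_Supplier sourcing = 23−14 = 9
LF_Tooling = LS_Regulatory filing = 23; LS_Tooling = 23−2 = 21
LF_User testing = min(LS_Tooling=21, LS_Pilot run=19, LS_Regulatory filing=23) = 19; LS_User testing = 19−11 = 8
LF_Prototype build = min(LS_Tooling=21, LS_Packaging design=12) = 12; LS_Prototype build = 12−3 = 9
LF_Concept design = LS_Supplier sourcing = 9; LS_Concept design = 9−9 = 0
LF_Market research = min(LS_QA=21, LS_Packaging design=12) = 12; LS_Market research = 12−2 = 10
Slack_User testing = LS_User testing − ES_User testing = 8 − 0 = 8

8 days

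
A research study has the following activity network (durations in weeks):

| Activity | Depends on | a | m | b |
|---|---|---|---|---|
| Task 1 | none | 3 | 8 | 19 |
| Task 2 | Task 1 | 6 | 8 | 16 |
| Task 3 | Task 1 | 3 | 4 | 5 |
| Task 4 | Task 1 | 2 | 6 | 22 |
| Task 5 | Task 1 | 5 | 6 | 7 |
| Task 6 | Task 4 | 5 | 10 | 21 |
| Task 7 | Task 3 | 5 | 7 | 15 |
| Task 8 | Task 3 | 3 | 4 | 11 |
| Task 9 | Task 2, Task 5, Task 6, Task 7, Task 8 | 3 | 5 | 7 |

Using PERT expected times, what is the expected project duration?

te_Task 1 = (3 + 4·8 + 19)/6 = 54/6 = 9
te_Task 2 = (6 + 4·8 + 16)/6 = 54/6 = 9
te_Task 3 = (3 + 4·4 + 5)/6 = 24/6 = 4
te_Task 4 = (2 + 4·6 + 22)/6 = 48/6 = 8
te_Task 5 = (5 + 4·6 + 7)/6 = 36/6 = 6
te_Task 6 = (5 + 4·10 + 21)/6 = 66/6 = 11
te_Task 7 = (5 + 4·7 + 15)/6 = 48/6 = 8
te_Task 8 = (3 + 4·4 + 11)/6 = 30/6 = 5
te_Task 9 = (3 + 4·5 + 7)/6 = 30/6 = 5

Forward pass:
ES_Task 1 = 0; EF_Task 1 = 9
ES_Task 2 = 9; EF_Task 2 = 9+9 = 18
ES_Task 3 = 9; EF_Task 3 = 9+4 = 13
ES_Task 4 = 9; EF_Task 4 = 9+8 = 17
ES_Task 5 = 9; EF_Task 5 = 9+6 = 15
ES_Task 6 = 17; EF_Task 6 = 17+11 = 28
ES_Task 7 = 13; EF_Task 7 = 13+8 = 21
ES_Task 8 = 13; EF_Task 8 = 13+5 = 18
ES_Task 9 = max(EF_Task 2=18, EF_Task 5=15, EF_Task 6=28, EF_Task 7=21, EF_Task 8=18) = 28; EF_Task 9 = 28+5 = 33
Expected project duration μ = 33 weeks. Critical path: Task 1 → Task 4 → Task 6 → Task 9.

33 weeks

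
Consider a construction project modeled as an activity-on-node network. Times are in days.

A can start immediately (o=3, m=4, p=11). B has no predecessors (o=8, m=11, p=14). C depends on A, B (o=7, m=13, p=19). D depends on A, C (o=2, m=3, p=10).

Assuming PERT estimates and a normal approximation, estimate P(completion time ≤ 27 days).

te_A = (3 + 4·4 + 11)/6 = 30/6 = 5; σ²_A = ((11−3)/6)² = 1.778
te_B = (8 + 4·11 + 14)/6 = 66/6 = 11; σ²_B = ((14−8)/6)² = 1.000
te_C = (7 + 4·13 + 19)/6 = 78/6 = 13; σ²_C = ((19−7)/6)² = 4.000
te_D = (2 + 4·3 + 10)/6 = 24/6 = 4; σ²_D = ((10−2)/6)² = 1.778

Forward pass:
ES_A = 0; EF_A = 5
ES_B = 0; EF_B = 11
ES_C = max(EF_A=5, EF_B=11) = 11; EF_C = 11+13 = 24
ES_D = max(EF_A=5, EF_C=24) = 24; EF_D = 24+4 = 28
Expected project duration μ = 28 days. Critical path: B → C → D.

Variance along critical path = 1.000 + 4.000 + 1.778 = 6.778; σ = √6.778 = 2.603 days.
Z = (27 − 28) / 2.603 = -0.384
P(T ≤ 27) = Φ(-0.384) ≈ 0.350

0.350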